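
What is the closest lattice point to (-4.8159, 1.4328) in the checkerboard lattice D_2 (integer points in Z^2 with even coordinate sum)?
(-5, 1)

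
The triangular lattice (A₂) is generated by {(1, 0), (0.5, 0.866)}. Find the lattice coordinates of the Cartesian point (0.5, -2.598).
2b₁ - 3b₂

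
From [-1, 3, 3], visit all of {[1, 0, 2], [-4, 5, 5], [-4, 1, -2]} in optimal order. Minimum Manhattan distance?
27
(one optimal route: (-1, 3, 3) → (1, 0, 2) → (-4, 1, -2) → (-4, 5, 5))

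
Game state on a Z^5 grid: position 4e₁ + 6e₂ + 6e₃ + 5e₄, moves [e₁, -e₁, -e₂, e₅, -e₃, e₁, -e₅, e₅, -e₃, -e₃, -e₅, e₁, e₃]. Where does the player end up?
(6, 5, 4, 5, 0)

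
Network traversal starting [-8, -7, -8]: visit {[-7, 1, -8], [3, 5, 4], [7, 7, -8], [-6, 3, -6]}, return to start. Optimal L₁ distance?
82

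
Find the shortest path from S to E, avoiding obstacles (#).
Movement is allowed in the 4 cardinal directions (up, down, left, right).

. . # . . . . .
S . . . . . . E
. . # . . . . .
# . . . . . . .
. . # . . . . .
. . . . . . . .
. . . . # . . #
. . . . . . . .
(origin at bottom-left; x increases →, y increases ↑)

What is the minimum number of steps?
7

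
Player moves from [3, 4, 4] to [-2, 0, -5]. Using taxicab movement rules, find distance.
18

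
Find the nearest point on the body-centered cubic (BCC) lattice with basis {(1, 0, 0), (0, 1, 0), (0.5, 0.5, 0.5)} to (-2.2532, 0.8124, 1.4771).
(-2.5, 0.5, 1.5)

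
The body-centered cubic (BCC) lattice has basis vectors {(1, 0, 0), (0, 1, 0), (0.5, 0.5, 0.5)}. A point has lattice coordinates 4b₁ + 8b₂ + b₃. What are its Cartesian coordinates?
(4.5, 8.5, 0.5)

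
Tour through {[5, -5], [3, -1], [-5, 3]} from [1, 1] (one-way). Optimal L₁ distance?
26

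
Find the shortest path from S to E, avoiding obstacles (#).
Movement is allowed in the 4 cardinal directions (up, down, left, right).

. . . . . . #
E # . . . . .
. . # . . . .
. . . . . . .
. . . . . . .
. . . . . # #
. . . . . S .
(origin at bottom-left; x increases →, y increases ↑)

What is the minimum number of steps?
10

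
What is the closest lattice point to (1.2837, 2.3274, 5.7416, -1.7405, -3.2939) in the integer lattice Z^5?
(1, 2, 6, -2, -3)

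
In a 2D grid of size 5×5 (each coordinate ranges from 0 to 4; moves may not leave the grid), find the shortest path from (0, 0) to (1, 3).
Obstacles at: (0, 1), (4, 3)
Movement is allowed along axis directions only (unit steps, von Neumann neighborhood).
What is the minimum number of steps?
4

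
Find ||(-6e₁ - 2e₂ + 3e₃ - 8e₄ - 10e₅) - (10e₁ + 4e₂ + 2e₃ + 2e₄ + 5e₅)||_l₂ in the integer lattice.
24.8596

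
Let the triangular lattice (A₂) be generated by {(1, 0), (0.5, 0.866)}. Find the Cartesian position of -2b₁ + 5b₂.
(0.5, 4.33)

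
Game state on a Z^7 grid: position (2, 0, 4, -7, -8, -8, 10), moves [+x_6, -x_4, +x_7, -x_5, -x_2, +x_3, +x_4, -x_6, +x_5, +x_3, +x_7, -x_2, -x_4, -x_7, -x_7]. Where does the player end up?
(2, -2, 6, -8, -8, -8, 10)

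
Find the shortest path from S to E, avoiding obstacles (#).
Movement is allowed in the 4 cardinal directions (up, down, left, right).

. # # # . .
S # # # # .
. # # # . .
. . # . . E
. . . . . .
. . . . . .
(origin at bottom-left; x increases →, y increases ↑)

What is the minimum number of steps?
9
(one shortest path: (0, 4) → (0, 3) → (0, 2) → (1, 2) → (1, 1) → (2, 1) → (3, 1) → (4, 1) → (5, 1) → (5, 2))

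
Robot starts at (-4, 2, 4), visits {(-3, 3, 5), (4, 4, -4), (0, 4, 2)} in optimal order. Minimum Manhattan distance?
20
(one optimal route: (-4, 2, 4) → (-3, 3, 5) → (0, 4, 2) → (4, 4, -4))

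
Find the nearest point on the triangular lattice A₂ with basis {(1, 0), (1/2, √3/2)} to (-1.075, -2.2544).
(-1, -1.732)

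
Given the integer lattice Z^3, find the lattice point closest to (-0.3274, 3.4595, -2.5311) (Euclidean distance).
(0, 3, -3)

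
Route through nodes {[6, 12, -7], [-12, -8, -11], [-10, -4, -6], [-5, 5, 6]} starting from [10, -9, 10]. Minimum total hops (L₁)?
108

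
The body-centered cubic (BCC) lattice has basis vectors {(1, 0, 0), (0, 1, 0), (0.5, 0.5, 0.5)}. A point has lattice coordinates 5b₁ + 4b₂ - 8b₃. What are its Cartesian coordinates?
(1, 0, -4)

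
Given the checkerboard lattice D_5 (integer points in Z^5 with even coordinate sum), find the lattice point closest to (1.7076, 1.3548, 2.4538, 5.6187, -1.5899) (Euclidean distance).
(2, 1, 3, 6, -2)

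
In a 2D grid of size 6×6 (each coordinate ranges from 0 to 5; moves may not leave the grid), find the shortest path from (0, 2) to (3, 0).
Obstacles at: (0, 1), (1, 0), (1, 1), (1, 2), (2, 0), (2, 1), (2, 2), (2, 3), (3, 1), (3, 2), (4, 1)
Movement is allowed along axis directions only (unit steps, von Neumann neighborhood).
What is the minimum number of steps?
13
(one shortest path: (0, 2) → (0, 3) → (1, 3) → (1, 4) → (2, 4) → (3, 4) → (4, 4) → (5, 4) → (5, 3) → (5, 2) → (5, 1) → (5, 0) → (4, 0) → (3, 0))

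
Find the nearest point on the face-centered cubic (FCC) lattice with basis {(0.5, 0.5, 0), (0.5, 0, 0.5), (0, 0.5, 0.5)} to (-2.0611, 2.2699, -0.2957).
(-2, 2.5, -0.5)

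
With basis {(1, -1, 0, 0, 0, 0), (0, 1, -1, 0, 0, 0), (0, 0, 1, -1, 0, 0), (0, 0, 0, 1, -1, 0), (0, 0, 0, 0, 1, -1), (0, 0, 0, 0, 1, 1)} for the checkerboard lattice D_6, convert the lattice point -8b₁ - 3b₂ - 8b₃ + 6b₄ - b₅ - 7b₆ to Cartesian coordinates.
(-8, 5, -5, 14, -14, -6)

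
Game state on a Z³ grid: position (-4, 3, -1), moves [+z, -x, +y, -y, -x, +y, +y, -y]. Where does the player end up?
(-6, 4, 0)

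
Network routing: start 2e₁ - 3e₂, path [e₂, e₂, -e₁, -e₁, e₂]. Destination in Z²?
(0, 0)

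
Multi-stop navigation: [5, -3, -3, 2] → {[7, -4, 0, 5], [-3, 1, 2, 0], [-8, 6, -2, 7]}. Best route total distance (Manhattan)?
52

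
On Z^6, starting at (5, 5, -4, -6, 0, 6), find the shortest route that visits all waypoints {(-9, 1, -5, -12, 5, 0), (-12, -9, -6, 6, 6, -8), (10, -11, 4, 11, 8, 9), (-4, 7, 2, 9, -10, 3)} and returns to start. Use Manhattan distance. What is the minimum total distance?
240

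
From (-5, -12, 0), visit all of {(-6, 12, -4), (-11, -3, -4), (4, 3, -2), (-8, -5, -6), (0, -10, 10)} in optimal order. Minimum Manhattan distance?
93
(one optimal route: (-5, -12, 0) → (-8, -5, -6) → (-11, -3, -4) → (-6, 12, -4) → (4, 3, -2) → (0, -10, 10))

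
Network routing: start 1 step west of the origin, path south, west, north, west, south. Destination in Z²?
(-3, -1)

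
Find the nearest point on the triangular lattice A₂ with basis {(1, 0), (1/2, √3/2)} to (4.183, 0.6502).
(4.5, 0.866)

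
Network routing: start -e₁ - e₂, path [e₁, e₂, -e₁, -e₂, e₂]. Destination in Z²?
(-1, 0)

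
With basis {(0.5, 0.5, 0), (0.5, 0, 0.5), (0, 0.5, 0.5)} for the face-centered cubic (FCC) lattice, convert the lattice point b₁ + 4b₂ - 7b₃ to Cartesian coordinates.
(2.5, -3, -1.5)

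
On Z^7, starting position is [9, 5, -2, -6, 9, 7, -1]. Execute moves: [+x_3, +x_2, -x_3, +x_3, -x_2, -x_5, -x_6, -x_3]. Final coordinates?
(9, 5, -2, -6, 8, 6, -1)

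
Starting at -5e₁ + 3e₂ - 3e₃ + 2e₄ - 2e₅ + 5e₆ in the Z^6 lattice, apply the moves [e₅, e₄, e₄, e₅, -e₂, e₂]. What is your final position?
(-5, 3, -3, 4, 0, 5)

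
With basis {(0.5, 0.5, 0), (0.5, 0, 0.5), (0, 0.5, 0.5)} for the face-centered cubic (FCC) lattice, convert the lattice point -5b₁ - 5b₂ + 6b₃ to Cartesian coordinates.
(-5, 0.5, 0.5)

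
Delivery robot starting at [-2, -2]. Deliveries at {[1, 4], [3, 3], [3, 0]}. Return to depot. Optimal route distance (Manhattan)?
22
(one optimal route: (-2, -2) → (1, 4) → (3, 3) → (3, 0) → (-2, -2))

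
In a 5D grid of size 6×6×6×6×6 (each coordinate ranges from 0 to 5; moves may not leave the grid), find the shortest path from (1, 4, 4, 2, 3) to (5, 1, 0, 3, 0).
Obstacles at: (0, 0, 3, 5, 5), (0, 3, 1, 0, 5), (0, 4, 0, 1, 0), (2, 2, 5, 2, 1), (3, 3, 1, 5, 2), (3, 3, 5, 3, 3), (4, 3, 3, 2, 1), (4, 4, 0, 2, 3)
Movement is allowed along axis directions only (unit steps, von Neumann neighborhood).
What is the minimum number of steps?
15
(one shortest path: (1, 4, 4, 2, 3) → (2, 4, 4, 2, 3) → (3, 4, 4, 2, 3) → (4, 4, 4, 2, 3) → (5, 4, 4, 2, 3) → (5, 3, 4, 2, 3) → (5, 2, 4, 2, 3) → (5, 1, 4, 2, 3) → (5, 1, 3, 2, 3) → (5, 1, 2, 2, 3) → (5, 1, 1, 2, 3) → (5, 1, 0, 2, 3) → (5, 1, 0, 3, 3) → (5, 1, 0, 3, 2) → (5, 1, 0, 3, 1) → (5, 1, 0, 3, 0))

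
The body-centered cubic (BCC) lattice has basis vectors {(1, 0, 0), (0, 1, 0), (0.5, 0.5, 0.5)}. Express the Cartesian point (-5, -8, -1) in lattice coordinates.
-4b₁ - 7b₂ - 2b₃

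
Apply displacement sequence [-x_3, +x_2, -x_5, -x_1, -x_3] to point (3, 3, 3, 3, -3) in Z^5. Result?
(2, 4, 1, 3, -4)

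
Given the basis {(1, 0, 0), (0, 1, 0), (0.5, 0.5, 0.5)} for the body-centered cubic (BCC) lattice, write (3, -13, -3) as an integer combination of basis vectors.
6b₁ - 10b₂ - 6b₃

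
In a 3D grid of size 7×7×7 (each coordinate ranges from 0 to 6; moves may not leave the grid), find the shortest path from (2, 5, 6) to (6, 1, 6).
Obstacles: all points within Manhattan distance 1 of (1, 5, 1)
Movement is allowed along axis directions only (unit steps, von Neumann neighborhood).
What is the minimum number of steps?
8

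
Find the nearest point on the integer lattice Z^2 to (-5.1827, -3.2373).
(-5, -3)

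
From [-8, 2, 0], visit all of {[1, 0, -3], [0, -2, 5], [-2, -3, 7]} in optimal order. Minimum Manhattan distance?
30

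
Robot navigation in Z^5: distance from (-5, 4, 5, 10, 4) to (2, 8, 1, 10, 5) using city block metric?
16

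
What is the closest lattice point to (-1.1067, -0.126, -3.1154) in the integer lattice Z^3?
(-1, 0, -3)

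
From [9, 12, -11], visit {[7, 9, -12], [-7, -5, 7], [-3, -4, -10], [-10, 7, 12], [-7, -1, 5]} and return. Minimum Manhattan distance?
124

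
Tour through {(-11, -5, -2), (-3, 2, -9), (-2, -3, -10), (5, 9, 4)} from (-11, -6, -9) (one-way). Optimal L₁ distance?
62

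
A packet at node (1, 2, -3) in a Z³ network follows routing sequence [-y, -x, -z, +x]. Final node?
(1, 1, -4)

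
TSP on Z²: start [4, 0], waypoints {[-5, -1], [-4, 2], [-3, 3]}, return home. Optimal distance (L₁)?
26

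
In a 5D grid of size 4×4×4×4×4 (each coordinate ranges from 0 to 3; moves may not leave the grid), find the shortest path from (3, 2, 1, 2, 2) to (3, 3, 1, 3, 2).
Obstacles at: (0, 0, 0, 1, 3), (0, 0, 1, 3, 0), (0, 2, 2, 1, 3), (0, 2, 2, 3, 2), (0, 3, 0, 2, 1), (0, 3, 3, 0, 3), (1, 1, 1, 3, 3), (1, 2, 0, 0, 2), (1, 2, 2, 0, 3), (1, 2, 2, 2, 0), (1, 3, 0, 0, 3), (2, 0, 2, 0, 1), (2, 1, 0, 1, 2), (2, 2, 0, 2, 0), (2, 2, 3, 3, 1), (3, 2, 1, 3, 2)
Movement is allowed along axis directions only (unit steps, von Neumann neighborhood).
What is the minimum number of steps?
2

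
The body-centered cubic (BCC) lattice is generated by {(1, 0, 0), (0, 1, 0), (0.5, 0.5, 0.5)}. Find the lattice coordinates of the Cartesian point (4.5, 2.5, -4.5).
9b₁ + 7b₂ - 9b₃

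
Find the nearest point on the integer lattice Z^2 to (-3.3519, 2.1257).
(-3, 2)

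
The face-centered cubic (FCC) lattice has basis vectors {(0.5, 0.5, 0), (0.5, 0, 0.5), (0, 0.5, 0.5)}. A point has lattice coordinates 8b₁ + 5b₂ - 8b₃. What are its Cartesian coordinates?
(6.5, 0, -1.5)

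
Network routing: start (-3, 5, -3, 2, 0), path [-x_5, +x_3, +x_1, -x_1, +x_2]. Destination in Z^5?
(-3, 6, -2, 2, -1)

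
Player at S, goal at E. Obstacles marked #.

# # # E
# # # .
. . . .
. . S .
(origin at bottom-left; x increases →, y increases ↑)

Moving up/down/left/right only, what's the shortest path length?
4
(one shortest path: (2, 0) → (3, 0) → (3, 1) → (3, 2) → (3, 3))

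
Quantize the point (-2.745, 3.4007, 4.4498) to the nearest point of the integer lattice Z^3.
(-3, 3, 4)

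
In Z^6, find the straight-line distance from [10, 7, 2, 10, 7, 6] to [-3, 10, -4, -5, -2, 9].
23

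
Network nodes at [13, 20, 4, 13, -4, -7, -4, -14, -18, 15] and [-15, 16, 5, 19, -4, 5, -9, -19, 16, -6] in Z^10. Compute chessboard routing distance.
34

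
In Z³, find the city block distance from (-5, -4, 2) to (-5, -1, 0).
5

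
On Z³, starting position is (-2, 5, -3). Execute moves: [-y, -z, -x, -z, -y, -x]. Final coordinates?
(-4, 3, -5)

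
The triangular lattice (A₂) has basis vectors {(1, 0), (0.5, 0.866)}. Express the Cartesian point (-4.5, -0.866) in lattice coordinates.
-4b₁ - b₂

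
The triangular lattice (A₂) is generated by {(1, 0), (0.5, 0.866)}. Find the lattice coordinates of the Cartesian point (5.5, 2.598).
4b₁ + 3b₂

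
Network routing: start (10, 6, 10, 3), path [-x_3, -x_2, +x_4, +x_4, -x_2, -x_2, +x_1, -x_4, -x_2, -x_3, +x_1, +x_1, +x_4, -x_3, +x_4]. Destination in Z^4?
(13, 2, 7, 6)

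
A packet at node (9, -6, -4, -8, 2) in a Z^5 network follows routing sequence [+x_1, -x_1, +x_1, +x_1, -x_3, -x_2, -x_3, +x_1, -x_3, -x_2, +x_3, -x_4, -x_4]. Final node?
(12, -8, -6, -10, 2)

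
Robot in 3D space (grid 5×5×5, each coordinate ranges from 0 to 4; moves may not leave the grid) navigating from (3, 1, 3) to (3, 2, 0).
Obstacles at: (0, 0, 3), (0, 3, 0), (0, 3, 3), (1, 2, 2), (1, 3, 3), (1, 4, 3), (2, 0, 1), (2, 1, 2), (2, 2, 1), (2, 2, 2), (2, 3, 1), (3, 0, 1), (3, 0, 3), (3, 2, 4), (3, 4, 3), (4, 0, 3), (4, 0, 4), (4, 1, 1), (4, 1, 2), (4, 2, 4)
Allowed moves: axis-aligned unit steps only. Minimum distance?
4
(one shortest path: (3, 1, 3) → (3, 2, 3) → (3, 2, 2) → (3, 2, 1) → (3, 2, 0))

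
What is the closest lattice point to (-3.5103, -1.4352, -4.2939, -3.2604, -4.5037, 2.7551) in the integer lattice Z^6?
(-4, -1, -4, -3, -5, 3)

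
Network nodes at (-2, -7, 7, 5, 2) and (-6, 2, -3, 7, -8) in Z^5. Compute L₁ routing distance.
35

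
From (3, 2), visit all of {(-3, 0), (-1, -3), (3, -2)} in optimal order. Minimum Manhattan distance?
14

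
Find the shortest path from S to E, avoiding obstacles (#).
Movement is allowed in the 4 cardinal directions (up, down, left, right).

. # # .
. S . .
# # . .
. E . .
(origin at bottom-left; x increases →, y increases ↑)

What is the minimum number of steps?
4
(one shortest path: (1, 2) → (2, 2) → (2, 1) → (2, 0) → (1, 0))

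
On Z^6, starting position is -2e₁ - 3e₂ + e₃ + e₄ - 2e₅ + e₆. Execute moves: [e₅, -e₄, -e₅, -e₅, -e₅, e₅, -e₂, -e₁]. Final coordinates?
(-3, -4, 1, 0, -3, 1)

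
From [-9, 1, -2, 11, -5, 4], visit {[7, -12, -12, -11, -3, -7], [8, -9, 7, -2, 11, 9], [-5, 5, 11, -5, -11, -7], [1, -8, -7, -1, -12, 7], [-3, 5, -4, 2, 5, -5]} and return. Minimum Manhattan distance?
304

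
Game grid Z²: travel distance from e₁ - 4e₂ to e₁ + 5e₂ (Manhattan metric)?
9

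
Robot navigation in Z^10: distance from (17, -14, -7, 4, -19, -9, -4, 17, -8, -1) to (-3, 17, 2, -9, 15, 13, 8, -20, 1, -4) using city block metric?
190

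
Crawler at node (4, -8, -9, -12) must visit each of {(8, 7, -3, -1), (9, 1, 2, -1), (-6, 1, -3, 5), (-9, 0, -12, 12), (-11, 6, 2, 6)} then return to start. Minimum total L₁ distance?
164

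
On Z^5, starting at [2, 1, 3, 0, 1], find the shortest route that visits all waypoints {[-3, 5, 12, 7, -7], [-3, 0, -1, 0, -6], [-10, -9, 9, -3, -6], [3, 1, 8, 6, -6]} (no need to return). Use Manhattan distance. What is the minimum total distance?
90
(one optimal route: (2, 1, 3, 0, 1) → (-3, 0, -1, 0, -6) → (3, 1, 8, 6, -6) → (-3, 5, 12, 7, -7) → (-10, -9, 9, -3, -6))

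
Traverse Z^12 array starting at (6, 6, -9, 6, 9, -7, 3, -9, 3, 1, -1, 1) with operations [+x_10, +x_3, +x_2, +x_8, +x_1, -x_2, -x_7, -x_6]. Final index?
(7, 6, -8, 6, 9, -8, 2, -8, 3, 2, -1, 1)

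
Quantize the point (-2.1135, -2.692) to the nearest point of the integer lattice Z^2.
(-2, -3)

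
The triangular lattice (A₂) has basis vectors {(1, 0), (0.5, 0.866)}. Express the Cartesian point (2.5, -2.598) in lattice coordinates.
4b₁ - 3b₂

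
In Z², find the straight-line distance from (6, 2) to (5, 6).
4.12311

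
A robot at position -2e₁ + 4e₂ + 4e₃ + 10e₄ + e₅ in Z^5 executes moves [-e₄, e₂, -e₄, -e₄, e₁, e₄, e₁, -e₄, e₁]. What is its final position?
(1, 5, 4, 7, 1)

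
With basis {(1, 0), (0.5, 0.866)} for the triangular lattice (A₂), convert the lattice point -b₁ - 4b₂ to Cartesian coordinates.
(-3, -3.464)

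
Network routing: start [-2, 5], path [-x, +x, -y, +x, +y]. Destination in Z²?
(-1, 5)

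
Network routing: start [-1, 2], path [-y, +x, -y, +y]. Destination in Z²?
(0, 1)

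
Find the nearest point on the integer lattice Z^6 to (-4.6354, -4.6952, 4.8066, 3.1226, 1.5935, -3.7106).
(-5, -5, 5, 3, 2, -4)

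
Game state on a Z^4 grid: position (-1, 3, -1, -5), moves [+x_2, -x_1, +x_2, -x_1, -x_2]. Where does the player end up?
(-3, 4, -1, -5)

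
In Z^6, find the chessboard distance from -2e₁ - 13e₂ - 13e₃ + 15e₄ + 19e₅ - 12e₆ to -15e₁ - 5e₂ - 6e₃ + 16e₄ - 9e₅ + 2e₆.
28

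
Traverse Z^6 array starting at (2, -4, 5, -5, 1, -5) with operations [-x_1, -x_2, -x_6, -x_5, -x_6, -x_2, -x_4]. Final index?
(1, -6, 5, -6, 0, -7)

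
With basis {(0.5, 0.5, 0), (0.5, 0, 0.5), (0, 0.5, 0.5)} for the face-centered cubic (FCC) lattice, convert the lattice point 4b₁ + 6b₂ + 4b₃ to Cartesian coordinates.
(5, 4, 5)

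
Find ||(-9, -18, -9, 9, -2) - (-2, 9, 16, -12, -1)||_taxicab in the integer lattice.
81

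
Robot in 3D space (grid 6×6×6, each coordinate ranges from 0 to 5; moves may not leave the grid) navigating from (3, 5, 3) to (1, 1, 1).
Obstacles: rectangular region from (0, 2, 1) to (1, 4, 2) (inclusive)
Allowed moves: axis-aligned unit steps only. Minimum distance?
8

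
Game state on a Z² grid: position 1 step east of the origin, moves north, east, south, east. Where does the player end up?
(3, 0)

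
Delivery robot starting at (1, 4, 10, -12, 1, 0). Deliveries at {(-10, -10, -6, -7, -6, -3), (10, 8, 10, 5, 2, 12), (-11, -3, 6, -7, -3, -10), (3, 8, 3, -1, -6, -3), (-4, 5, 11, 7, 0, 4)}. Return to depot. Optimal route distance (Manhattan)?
222
(one optimal route: (1, 4, 10, -12, 1, 0) → (-11, -3, 6, -7, -3, -10) → (-10, -10, -6, -7, -6, -3) → (3, 8, 3, -1, -6, -3) → (10, 8, 10, 5, 2, 12) → (-4, 5, 11, 7, 0, 4) → (1, 4, 10, -12, 1, 0))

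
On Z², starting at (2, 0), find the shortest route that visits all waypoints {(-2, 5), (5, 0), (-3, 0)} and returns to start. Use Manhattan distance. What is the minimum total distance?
26
(one optimal route: (2, 0) → (-2, 5) → (-3, 0) → (5, 0) → (2, 0))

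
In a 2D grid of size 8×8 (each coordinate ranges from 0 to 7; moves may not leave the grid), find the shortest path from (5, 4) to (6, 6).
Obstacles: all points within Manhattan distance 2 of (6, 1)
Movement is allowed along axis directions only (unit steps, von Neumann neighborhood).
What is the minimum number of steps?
3
(one shortest path: (5, 4) → (6, 4) → (6, 5) → (6, 6))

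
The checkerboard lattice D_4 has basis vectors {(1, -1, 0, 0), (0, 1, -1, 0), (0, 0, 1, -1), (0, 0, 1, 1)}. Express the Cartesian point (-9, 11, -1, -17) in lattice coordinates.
-9b₁ + 2b₂ + 9b₃ - 8b₄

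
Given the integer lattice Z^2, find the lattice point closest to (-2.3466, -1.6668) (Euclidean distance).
(-2, -2)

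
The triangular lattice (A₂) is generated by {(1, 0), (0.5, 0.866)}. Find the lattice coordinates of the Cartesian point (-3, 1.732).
-4b₁ + 2b₂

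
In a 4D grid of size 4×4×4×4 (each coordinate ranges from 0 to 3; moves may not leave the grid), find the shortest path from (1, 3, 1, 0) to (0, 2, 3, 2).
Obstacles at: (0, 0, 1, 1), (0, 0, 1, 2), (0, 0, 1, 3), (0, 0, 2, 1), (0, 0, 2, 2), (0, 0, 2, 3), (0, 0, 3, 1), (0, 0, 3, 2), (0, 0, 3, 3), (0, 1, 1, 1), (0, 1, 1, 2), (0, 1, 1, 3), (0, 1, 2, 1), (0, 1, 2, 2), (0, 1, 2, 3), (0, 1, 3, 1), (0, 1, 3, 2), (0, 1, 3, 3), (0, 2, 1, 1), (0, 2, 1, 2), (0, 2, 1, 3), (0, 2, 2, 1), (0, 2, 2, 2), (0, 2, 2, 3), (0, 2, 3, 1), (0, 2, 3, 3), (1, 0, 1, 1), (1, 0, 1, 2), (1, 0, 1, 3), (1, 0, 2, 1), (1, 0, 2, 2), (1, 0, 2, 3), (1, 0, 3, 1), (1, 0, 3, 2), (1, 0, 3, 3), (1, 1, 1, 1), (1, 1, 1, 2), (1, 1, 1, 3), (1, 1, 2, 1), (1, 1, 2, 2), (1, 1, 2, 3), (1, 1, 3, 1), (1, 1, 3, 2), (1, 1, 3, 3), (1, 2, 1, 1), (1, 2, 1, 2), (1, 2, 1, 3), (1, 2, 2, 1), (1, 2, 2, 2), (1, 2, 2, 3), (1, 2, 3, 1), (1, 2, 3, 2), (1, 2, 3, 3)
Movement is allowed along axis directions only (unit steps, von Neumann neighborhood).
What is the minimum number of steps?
6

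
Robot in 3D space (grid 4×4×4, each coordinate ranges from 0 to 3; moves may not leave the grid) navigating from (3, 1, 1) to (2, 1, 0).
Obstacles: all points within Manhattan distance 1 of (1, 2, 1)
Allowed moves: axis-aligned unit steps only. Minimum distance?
2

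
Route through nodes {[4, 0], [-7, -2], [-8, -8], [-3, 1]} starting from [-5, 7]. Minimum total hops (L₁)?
36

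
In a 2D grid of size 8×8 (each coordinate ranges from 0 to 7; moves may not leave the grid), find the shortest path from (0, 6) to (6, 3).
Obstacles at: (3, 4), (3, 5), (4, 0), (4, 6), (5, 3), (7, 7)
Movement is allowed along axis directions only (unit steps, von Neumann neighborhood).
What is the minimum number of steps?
11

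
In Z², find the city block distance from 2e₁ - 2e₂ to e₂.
5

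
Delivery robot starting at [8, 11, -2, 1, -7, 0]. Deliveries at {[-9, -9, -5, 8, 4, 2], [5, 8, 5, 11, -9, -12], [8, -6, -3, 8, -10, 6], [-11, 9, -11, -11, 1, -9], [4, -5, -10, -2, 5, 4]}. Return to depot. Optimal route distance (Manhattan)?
270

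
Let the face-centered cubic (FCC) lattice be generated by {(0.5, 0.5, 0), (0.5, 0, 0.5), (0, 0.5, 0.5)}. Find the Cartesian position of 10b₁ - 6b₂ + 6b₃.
(2, 8, 0)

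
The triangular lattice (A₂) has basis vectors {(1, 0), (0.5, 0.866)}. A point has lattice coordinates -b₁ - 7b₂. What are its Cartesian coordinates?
(-4.5, -6.062)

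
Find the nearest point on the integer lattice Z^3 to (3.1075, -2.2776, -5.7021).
(3, -2, -6)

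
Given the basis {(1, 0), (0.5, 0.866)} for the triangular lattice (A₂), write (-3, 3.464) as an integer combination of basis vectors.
-5b₁ + 4b₂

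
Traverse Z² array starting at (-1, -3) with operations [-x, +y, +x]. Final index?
(-1, -2)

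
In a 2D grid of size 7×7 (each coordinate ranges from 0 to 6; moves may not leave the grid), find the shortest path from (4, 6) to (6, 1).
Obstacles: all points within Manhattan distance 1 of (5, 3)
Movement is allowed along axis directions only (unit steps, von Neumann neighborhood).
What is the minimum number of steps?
9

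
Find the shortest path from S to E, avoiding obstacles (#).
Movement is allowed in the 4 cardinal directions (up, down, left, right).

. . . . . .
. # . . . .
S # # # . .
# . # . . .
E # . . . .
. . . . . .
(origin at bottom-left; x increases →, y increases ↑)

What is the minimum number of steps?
16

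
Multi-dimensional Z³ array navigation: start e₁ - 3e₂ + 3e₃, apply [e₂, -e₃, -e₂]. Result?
(1, -3, 2)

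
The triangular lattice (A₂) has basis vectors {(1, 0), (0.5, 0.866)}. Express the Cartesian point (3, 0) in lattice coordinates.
3b₁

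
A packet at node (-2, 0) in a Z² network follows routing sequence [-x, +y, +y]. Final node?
(-3, 2)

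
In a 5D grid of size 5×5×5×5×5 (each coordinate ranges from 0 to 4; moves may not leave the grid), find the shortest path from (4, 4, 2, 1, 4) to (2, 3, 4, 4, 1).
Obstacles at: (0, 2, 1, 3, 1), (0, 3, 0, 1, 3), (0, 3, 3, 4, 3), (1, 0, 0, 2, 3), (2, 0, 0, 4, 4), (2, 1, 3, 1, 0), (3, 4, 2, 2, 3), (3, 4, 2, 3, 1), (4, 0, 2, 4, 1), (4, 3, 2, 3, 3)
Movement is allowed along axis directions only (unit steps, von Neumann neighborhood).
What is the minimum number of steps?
11
(one shortest path: (4, 4, 2, 1, 4) → (3, 4, 2, 1, 4) → (2, 4, 2, 1, 4) → (2, 3, 2, 1, 4) → (2, 3, 3, 1, 4) → (2, 3, 4, 1, 4) → (2, 3, 4, 2, 4) → (2, 3, 4, 3, 4) → (2, 3, 4, 4, 4) → (2, 3, 4, 4, 3) → (2, 3, 4, 4, 2) → (2, 3, 4, 4, 1))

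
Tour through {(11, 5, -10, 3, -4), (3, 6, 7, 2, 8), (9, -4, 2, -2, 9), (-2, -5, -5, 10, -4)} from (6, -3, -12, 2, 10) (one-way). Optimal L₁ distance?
123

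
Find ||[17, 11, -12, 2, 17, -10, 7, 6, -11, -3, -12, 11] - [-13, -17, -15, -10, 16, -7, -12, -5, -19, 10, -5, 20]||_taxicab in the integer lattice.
144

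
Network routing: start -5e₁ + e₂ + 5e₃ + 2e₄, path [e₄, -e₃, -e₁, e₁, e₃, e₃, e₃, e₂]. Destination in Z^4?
(-5, 2, 7, 3)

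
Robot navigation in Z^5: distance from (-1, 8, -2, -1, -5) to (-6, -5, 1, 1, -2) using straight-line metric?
14.6969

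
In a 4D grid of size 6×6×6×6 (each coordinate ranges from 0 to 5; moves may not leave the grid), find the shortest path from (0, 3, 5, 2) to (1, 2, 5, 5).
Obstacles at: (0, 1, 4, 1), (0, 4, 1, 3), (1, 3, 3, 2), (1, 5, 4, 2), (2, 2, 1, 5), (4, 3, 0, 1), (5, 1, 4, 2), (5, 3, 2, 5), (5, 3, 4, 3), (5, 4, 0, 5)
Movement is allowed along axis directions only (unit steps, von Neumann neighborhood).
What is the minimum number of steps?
5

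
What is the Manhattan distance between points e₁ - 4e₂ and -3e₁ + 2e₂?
10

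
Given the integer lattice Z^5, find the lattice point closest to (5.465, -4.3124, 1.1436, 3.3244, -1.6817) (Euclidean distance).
(5, -4, 1, 3, -2)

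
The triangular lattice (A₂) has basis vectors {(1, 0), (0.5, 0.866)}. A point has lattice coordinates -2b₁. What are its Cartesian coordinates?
(-2, 0)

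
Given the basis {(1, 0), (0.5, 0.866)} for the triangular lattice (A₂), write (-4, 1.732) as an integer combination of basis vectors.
-5b₁ + 2b₂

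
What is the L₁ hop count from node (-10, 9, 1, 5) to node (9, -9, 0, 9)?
42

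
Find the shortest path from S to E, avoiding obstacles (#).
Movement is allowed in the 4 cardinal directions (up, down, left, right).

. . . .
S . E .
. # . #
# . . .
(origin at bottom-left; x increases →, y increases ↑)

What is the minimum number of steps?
2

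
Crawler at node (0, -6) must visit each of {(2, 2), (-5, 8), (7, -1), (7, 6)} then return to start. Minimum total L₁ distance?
56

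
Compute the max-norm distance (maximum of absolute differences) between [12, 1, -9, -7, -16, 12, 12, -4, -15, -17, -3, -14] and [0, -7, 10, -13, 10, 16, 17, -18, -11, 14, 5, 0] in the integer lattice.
31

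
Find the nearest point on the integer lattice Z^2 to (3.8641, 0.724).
(4, 1)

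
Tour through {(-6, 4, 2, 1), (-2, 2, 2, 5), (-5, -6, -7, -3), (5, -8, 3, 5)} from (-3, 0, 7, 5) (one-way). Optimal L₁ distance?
72
(one optimal route: (-3, 0, 7, 5) → (-2, 2, 2, 5) → (-6, 4, 2, 1) → (-5, -6, -7, -3) → (5, -8, 3, 5))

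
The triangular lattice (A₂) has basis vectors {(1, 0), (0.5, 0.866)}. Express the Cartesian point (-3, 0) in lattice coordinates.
-3b₁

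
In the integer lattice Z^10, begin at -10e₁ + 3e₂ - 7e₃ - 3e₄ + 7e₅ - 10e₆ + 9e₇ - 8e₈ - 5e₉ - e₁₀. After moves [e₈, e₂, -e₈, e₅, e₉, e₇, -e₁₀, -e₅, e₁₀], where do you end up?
(-10, 4, -7, -3, 7, -10, 10, -8, -4, -1)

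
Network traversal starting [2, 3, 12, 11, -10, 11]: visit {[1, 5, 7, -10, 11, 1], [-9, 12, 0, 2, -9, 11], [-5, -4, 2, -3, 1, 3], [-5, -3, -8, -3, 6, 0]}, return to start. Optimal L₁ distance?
208
(one optimal route: (2, 3, 12, 11, -10, 11) → (1, 5, 7, -10, 11, 1) → (-5, -3, -8, -3, 6, 0) → (-5, -4, 2, -3, 1, 3) → (-9, 12, 0, 2, -9, 11) → (2, 3, 12, 11, -10, 11))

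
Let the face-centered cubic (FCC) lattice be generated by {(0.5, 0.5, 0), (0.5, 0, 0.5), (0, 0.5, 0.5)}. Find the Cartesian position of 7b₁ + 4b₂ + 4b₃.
(5.5, 5.5, 4)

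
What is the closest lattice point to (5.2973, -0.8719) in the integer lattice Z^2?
(5, -1)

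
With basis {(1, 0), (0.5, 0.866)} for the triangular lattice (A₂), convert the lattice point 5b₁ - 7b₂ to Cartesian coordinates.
(1.5, -6.062)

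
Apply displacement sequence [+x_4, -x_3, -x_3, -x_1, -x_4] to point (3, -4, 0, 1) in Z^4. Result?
(2, -4, -2, 1)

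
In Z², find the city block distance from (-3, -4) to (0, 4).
11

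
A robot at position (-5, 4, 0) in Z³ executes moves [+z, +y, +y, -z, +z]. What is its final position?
(-5, 6, 1)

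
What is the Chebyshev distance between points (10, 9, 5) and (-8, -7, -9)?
18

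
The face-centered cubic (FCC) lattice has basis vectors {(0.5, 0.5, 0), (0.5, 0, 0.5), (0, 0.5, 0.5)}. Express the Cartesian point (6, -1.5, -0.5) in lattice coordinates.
5b₁ + 7b₂ - 8b₃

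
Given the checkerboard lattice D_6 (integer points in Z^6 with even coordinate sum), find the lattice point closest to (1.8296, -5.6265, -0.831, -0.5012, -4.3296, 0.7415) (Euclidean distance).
(2, -6, -1, 0, -4, 1)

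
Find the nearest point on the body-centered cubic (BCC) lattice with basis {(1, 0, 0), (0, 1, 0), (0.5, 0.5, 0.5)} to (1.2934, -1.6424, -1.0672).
(1, -2, -1)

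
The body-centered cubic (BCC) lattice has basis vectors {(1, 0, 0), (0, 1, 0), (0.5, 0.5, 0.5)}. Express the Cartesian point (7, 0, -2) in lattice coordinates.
9b₁ + 2b₂ - 4b₃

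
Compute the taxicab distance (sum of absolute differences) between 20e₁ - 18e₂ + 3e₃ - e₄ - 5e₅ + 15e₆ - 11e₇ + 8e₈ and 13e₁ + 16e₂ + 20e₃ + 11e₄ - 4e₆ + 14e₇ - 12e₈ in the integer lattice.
139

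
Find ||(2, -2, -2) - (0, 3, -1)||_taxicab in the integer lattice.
8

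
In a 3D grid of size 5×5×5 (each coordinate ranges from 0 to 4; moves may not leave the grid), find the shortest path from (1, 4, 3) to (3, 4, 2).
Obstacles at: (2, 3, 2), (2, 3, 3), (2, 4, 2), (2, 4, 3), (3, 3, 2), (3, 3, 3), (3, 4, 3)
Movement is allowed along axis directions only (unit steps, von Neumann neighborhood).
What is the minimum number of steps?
5
(one shortest path: (1, 4, 3) → (1, 4, 2) → (1, 4, 1) → (2, 4, 1) → (3, 4, 1) → (3, 4, 2))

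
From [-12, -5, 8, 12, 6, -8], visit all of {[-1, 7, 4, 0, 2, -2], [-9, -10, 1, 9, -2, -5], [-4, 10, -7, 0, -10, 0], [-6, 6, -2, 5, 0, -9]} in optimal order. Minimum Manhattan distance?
118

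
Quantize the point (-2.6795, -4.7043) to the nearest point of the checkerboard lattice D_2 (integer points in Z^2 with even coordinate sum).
(-3, -5)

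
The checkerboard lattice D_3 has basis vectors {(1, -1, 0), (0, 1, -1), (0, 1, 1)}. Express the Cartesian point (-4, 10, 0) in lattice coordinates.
-4b₁ + 3b₂ + 3b₃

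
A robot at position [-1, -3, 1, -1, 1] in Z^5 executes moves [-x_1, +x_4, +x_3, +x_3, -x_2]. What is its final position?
(-2, -4, 3, 0, 1)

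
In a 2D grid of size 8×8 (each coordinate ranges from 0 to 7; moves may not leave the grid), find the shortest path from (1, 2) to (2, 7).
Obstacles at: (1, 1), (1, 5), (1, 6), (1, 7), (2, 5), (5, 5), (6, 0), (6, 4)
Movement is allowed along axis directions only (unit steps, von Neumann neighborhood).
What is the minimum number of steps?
8
(one shortest path: (1, 2) → (2, 2) → (3, 2) → (3, 3) → (3, 4) → (3, 5) → (3, 6) → (2, 6) → (2, 7))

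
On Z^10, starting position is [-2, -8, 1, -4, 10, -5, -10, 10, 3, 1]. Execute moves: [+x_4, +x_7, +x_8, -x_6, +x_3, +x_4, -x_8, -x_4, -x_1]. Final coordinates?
(-3, -8, 2, -3, 10, -6, -9, 10, 3, 1)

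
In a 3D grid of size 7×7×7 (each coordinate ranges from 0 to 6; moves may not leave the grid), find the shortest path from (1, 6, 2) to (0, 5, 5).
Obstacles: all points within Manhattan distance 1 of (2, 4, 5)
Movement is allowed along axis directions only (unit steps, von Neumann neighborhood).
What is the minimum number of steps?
5
(one shortest path: (1, 6, 2) → (0, 6, 2) → (0, 5, 2) → (0, 5, 3) → (0, 5, 4) → (0, 5, 5))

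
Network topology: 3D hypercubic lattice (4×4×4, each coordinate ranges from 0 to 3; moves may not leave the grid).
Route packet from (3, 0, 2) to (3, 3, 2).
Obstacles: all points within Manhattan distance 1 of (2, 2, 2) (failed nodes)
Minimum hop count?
5
(one shortest path: (3, 0, 2) → (3, 1, 2) → (3, 1, 1) → (3, 2, 1) → (3, 3, 1) → (3, 3, 2))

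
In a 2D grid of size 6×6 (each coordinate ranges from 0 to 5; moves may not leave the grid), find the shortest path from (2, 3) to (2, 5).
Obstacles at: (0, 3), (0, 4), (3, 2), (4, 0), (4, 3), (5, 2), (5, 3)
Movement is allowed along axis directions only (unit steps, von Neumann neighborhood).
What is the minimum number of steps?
2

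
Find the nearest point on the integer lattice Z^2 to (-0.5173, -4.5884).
(-1, -5)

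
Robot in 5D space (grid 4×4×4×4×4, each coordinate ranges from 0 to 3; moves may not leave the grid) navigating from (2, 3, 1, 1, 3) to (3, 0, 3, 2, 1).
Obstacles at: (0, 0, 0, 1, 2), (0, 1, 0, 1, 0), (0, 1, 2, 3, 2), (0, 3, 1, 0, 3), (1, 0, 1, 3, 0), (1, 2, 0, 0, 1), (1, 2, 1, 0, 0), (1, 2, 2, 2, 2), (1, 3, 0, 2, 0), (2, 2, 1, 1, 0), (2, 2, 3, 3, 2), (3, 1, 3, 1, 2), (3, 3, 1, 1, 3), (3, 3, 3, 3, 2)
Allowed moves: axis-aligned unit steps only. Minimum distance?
9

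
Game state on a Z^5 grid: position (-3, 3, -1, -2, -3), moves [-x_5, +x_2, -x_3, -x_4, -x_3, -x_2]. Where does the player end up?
(-3, 3, -3, -3, -4)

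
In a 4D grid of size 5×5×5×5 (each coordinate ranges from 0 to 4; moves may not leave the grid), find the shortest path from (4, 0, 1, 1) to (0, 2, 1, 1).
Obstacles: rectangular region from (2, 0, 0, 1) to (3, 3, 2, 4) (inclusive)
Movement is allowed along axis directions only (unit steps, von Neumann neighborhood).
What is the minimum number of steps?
8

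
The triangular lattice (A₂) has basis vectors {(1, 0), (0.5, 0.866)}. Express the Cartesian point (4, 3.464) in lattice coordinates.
2b₁ + 4b₂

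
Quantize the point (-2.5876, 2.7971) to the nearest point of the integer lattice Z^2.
(-3, 3)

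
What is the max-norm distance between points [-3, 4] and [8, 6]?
11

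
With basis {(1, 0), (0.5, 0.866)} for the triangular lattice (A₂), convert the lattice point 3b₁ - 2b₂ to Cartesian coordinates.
(2, -1.732)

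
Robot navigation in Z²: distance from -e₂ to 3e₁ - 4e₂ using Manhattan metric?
6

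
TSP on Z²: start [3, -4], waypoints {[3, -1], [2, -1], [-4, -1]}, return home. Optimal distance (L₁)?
20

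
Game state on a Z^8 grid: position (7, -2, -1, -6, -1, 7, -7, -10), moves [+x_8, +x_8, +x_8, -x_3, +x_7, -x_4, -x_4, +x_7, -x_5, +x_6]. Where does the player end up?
(7, -2, -2, -8, -2, 8, -5, -7)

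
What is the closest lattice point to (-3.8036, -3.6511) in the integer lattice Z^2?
(-4, -4)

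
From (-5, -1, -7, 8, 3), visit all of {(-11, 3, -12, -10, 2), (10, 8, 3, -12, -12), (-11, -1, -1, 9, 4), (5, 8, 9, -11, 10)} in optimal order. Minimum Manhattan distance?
135
(one optimal route: (-5, -1, -7, 8, 3) → (-11, -1, -1, 9, 4) → (-11, 3, -12, -10, 2) → (5, 8, 9, -11, 10) → (10, 8, 3, -12, -12))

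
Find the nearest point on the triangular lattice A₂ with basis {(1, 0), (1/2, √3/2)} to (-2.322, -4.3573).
(-2.5, -4.33)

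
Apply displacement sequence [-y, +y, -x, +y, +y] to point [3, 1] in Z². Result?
(2, 3)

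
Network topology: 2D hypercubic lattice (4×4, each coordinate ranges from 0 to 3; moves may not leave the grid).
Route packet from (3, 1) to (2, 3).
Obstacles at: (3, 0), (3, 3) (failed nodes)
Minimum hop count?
3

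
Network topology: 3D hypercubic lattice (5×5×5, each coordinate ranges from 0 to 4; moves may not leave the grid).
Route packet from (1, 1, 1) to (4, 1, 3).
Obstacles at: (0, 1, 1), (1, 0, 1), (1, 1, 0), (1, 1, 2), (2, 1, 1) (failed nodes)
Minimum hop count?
7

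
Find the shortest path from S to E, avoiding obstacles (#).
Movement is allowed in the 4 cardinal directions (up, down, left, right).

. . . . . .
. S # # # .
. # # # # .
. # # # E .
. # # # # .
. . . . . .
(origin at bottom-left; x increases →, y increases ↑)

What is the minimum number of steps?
9
(one shortest path: (1, 4) → (1, 5) → (2, 5) → (3, 5) → (4, 5) → (5, 5) → (5, 4) → (5, 3) → (5, 2) → (4, 2))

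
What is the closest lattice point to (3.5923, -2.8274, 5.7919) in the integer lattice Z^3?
(4, -3, 6)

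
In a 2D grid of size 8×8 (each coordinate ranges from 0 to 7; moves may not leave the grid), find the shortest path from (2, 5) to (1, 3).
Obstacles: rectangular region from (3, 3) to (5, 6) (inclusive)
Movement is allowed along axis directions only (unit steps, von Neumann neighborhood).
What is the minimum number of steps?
3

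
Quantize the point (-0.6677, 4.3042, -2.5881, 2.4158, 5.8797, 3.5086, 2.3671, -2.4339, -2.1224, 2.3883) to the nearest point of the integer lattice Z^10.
(-1, 4, -3, 2, 6, 4, 2, -2, -2, 2)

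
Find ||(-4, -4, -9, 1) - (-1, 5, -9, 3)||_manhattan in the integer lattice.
14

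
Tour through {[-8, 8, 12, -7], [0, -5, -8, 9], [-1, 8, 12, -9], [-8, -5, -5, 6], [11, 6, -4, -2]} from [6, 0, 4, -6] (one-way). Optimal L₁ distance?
126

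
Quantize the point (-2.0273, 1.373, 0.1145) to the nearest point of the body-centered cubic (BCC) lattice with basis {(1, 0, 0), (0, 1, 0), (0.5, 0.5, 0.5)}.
(-2, 1, 0)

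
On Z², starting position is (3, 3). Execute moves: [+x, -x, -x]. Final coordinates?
(2, 3)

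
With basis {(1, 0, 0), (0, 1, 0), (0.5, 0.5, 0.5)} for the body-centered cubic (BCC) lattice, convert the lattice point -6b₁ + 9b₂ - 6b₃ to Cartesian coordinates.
(-9, 6, -3)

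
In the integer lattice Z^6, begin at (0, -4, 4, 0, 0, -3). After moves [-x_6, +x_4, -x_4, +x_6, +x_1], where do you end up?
(1, -4, 4, 0, 0, -3)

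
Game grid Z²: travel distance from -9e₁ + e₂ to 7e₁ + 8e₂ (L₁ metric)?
23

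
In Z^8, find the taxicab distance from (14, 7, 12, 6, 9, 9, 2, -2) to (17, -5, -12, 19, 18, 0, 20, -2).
88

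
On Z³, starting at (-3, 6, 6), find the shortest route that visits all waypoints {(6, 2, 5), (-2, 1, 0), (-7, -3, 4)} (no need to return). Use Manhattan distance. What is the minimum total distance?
41
(one optimal route: (-3, 6, 6) → (6, 2, 5) → (-2, 1, 0) → (-7, -3, 4))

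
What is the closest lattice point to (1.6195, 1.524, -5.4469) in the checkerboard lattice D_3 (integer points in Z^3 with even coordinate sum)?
(2, 1, -5)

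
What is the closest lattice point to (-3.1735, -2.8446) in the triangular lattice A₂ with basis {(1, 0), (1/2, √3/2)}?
(-3.5, -2.598)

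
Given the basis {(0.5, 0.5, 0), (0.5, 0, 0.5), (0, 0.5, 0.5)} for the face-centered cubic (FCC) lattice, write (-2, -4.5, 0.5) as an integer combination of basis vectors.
-7b₁ + 3b₂ - 2b₃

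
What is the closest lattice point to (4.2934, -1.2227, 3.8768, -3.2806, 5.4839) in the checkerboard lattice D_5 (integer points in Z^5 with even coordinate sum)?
(4, -1, 4, -3, 6)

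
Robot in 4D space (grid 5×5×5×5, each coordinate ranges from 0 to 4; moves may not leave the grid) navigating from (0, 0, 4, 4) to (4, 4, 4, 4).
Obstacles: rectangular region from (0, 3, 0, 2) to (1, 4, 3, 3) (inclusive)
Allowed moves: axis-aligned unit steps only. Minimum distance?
8
(one shortest path: (0, 0, 4, 4) → (1, 0, 4, 4) → (2, 0, 4, 4) → (3, 0, 4, 4) → (4, 0, 4, 4) → (4, 1, 4, 4) → (4, 2, 4, 4) → (4, 3, 4, 4) → (4, 4, 4, 4))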